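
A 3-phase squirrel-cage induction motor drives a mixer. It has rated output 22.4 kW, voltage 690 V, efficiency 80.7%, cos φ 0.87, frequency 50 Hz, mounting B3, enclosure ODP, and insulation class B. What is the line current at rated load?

P_out = 22.4 kW = 22400 W
P_in = P_out / η = 22400 / 0.807 = 27757 W
I_L = P_in / (√3·V_L·cosφ) = 27757 / (1.732 × 690 × 0.87) = 26.7 A

26.7 A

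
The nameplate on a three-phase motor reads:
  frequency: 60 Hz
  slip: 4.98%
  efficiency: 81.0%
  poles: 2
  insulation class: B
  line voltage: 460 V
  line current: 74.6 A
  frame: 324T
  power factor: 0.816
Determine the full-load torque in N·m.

110 N·m

P_in = √3·V·I·cosφ = 1.732 × 460 × 74.6 × 0.816 = 48499 W
P_out = η·P_in = 0.81 × 48499 = 39284 W
n_s = 120×60/2 = 3600 rpm; n = 3600×(1−0.0498) = 3421 rpm
ω = 2π×3421/60 = 358.2 rad/s
τ = P_out/ω = 39284/358.2 = 110 N·m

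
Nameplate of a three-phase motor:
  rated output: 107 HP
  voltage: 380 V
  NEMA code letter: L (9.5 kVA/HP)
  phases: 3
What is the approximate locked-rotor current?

S_LR = 9.5 × 107 = 1016.5 kVA
I_LR = S_LR/(√3·V_L) = 1016500/(1.732×380) = 1540 A

1540 A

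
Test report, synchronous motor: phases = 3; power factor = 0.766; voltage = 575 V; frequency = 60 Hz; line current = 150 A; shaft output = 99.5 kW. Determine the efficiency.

87.0 %

P_out = 99.5 kW = 99500 W
P_in = √3·V_L·I_L·cosφ = 1.732 × 575 × 150 × 0.766 = 114429 W
η = P_out / P_in = 99500 / 114429 = 0.870 = 87.0%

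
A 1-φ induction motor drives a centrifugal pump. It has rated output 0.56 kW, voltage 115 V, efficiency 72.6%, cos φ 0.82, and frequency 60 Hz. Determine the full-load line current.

8.18 A

P_out = 0.56 kW = 560 W
P_in = P_out / η = 560 / 0.726 = 771 W
I = P_in / (V·cosφ) = 771 / (115 × 0.82) = 8.18 A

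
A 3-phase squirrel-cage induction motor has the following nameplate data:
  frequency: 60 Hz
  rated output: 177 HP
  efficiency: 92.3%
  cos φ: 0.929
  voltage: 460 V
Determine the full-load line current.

193 A

P_out = 177 × 746 = 132042 W
P_in = P_out / η = 132042 / 0.923 = 143057 W
I_L = P_in / (√3·V_L·cosφ) = 143057 / (1.732 × 460 × 0.929) = 193 A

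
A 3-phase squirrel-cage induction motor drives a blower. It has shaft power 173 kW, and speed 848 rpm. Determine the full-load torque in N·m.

ω = 2π × 848/60 = 88.8 rad/s
τ = P/ω = 173000/88.8 = 1950 N·m

1950 N·m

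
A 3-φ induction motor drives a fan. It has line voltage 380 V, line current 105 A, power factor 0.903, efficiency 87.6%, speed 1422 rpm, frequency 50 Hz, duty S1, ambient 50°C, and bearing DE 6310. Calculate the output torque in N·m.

P_in = √3·V·I·cosφ = 1.732 × 380 × 105 × 0.903 = 62403 W
P_out = η·P_in = 0.876 × 62403 = 54665 W
n = 1422 rpm
ω = 2π×1422/60 = 148.9 rad/s
τ = P_out/ω = 54665/148.9 = 367 N·m

367 N·m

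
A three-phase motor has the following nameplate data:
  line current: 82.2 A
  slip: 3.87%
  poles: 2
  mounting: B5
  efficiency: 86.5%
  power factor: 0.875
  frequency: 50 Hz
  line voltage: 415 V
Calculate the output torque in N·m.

148 N·m

P_in = √3·V·I·cosφ = 1.732 × 415 × 82.2 × 0.875 = 51698 W
P_out = η·P_in = 0.865 × 51698 = 44719 W
n_s = 120×50/2 = 3000 rpm; n = 3000×(1−0.0387) = 2884 rpm
ω = 2π×2884/60 = 302 rad/s
τ = P_out/ω = 44719/302 = 148 N·m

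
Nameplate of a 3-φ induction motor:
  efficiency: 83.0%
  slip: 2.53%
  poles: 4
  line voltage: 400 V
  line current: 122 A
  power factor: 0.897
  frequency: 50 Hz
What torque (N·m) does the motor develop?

P_in = √3·V·I·cosφ = 1.732 × 400 × 122 × 0.897 = 75816 W
P_out = η·P_in = 0.83 × 75816 = 62927 W
n_s = 120×50/4 = 1500 rpm; n = 1500×(1−0.0253) = 1462 rpm
ω = 2π×1462/60 = 153.1 rad/s
τ = P_out/ω = 62927/153.1 = 411 N·m

411 N·m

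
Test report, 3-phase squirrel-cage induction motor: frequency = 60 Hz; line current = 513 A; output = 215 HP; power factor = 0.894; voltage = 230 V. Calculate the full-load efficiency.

P_out = 215 × 746 = 160390 W
P_in = √3·V_L·I_L·cosφ = 1.732 × 230 × 513 × 0.894 = 182697 W
η = P_out / P_in = 160390 / 182697 = 0.878 = 87.8%

87.8 %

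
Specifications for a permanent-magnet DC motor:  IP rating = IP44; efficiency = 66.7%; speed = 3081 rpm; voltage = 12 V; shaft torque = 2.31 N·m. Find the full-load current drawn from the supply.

ω = 2π×3081/60 = 322.6 rad/s; P_out = τω = 2.31 × 322.6 = 745 W
P_in = P_out / η = 745 / 0.667 = 1117 W
I = P_in / V = 1117 / 12 = 93.1 A

93.1 A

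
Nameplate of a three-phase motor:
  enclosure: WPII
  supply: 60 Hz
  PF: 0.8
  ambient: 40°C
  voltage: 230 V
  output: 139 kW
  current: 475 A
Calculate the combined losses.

12400 W

P_in = √3·V·I·cosφ = 1.732×230×475×0.8 = 151377 W
P_out = 139000 W
Losses = P_in − P_out = 151377 − 139000 = 12377 W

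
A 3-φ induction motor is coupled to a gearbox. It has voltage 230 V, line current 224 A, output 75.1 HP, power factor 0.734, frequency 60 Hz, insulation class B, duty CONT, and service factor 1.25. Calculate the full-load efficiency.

P_out = 75.1 × 746 = 56025 W
P_in = √3·V_L·I_L·cosφ = 1.732 × 230 × 224 × 0.734 = 65497 W
η = P_out / P_in = 56025 / 65497 = 0.855 = 85.5%

85.5 %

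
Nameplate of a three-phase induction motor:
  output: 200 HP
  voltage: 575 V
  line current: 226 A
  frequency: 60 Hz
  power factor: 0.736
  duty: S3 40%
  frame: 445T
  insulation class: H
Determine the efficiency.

90.1 %

P_out = 200 × 746 = 149200 W
P_in = √3·V_L·I_L·cosφ = 1.732 × 575 × 226 × 0.736 = 165654 W
η = P_out / P_in = 149200 / 165654 = 0.901 = 90.1%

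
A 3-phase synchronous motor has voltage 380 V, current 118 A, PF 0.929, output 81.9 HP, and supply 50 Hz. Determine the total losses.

P_in = √3·V·I·cosφ = 1.732×380×118×0.929 = 72149 W
P_out = 81.9×746 = 61097 W
Losses = P_in − P_out = 72149 − 61097 = 11052 W

11100 W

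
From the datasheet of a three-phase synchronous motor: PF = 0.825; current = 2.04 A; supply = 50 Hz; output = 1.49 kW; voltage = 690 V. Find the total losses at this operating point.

P_in = √3·V·I·cosφ = 1.732×690×2.04×0.825 = 2011 W
P_out = 1490 W
Losses = P_in − P_out = 2011 − 1490 = 521 W

521 W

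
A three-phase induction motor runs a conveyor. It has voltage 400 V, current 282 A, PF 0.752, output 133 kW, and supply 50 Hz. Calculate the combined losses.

P_in = √3·V·I·cosφ = 1.732×400×282×0.752 = 146918 W
P_out = 133000 W
Losses = P_in − P_out = 146918 − 133000 = 13918 W

13900 W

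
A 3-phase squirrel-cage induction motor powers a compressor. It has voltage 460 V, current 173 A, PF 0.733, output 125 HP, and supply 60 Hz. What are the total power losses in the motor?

P_in = √3·V·I·cosφ = 1.732×460×173×0.733 = 101031 W
P_out = 125×746 = 93250 W
Losses = P_in − P_out = 101031 − 93250 = 7781 W

7780 W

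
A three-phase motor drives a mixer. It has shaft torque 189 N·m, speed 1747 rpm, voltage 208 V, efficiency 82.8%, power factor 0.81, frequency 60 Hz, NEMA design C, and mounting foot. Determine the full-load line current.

ω = 2π×1747/60 = 182.9 rad/s; P_out = τω = 189 × 182.9 = 34568 W
P_in = P_out / η = 34568 / 0.828 = 41749 W
I_L = P_in / (√3·V_L·cosφ) = 41749 / (1.732 × 208 × 0.81) = 143 A

143 A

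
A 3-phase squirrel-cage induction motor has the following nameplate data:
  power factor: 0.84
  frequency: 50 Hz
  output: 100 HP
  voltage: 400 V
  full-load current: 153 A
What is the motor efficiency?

P_out = 100 × 746 = 74600 W
P_in = √3·V_L·I_L·cosφ = 1.732 × 400 × 153 × 0.84 = 89039 W
η = P_out / P_in = 74600 / 89039 = 0.838 = 83.8%

83.8 %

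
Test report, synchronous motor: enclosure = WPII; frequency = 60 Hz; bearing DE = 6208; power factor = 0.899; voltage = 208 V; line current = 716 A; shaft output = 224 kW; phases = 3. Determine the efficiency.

P_out = 224 kW = 224000 W
P_in = √3·V_L·I_L·cosφ = 1.732 × 208 × 716 × 0.899 = 231891 W
η = P_out / P_in = 224000 / 231891 = 0.966 = 96.6%

96.6 %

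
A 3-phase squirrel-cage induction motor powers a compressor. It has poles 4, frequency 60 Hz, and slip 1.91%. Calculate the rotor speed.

n_s = 120f/p = 120×60/4 = 1800 rpm
n = n_s(1 − s) = 1800 × (1 − 0.0191) = 1766 rpm

1766 rpm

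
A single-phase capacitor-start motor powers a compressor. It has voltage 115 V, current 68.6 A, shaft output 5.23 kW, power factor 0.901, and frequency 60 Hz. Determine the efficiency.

P_out = 5.23 kW = 5230 W
P_in = V·I·cosφ = 115 × 68.6 × 0.901 = 7108 W
η = P_out / P_in = 5230 / 7108 = 0.736 = 73.6%

73.6 %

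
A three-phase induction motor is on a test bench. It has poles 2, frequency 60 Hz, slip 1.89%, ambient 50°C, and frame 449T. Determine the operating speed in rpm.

n_s = 120f/p = 120×60/2 = 3600 rpm
n = n_s(1 − s) = 3600 × (1 − 0.0189) = 3532 rpm

3532 rpm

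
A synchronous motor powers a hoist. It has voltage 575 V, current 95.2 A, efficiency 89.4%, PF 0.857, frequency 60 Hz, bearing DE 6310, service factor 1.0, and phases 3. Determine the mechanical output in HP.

P_in = √3·V·I·cosφ = 1.732 × 575 × 95.2 × 0.857 = 81252 W
P_out = η·P_in = 0.894 × 81252 = 72639 W
= 72639/746 = 97.4 HP

97.4 HP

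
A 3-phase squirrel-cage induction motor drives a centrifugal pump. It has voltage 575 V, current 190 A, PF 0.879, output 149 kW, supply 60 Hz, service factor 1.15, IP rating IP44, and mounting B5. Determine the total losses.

P_in = √3·V·I·cosφ = 1.732×575×190×0.879 = 166325 W
P_out = 149000 W
Losses = P_in − P_out = 166325 − 149000 = 17325 W

17.3 kW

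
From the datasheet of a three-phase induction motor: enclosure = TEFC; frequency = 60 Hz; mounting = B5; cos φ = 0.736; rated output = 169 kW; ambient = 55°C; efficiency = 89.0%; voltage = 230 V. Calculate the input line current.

P_out = 169 kW = 169000 W
P_in = P_out / η = 169000 / 0.890 = 189888 W
I_L = P_in / (√3·V_L·cosφ) = 189888 / (1.732 × 230 × 0.736) = 648 A

648 A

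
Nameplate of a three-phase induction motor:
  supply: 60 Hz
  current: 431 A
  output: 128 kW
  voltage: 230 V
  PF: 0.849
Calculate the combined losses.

17800 W

P_in = √3·V·I·cosφ = 1.732×230×431×0.849 = 145767 W
P_out = 128000 W
Losses = P_in − P_out = 145767 − 128000 = 17767 W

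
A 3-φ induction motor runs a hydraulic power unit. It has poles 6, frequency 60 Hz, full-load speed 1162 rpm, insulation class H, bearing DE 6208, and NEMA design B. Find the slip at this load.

3.17 %

n_s = 120f/p = 120×60/6 = 1200 rpm
s = (n_s − n)/n_s = (1200 − 1162)/1200 = 0.0317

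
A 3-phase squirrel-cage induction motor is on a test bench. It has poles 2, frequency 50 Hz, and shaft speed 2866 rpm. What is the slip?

4.47 %

n_s = 120f/p = 120×50/2 = 3000 rpm
s = (n_s − n)/n_s = (3000 − 2866)/3000 = 0.0447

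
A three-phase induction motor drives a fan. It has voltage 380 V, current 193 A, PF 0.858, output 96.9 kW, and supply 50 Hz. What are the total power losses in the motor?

P_in = √3·V·I·cosφ = 1.732×380×193×0.858 = 108987 W
P_out = 96900 W
Losses = P_in − P_out = 108987 − 96900 = 12087 W

12.1 kW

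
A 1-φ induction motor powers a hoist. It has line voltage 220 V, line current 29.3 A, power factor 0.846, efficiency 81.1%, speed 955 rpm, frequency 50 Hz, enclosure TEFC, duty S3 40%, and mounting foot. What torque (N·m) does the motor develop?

P_in = V·I·cosφ = 220 × 29.3 × 0.846 = 5453 W
P_out = η·P_in = 0.811 × 5453 = 4422 W
n = 955 rpm
ω = 2π×955/60 = 100 rad/s
τ = P_out/ω = 4422/100 = 44.2 N·m

44.2 N·m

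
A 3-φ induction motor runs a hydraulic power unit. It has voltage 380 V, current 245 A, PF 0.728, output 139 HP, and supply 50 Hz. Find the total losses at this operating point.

P_in = √3·V·I·cosφ = 1.732×380×245×0.728 = 117389 W
P_out = 139×746 = 103694 W
Losses = P_in − P_out = 117389 − 103694 = 13695 W

13700 W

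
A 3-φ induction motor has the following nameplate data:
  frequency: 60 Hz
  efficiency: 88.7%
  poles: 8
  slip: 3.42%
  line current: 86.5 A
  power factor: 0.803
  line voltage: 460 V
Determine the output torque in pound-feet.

398 lb·ft

P_in = √3·V·I·cosφ = 1.732 × 460 × 86.5 × 0.803 = 55340 W
P_out = η·P_in = 0.887 × 55340 = 49087 W
n_s = 120×60/8 = 900 rpm; n = 900×(1−0.0342) = 869 rpm
ω = 2π×869/60 = 91 rad/s
τ = P_out/ω = 49087/91 = 539.4 N·m
In lb·ft: 539.4/1.356 = 398 lb·ft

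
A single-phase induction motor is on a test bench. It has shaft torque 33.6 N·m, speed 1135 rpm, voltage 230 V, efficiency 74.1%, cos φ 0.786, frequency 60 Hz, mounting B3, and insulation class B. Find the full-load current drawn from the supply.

29.8 A

ω = 2π×1135/60 = 118.9 rad/s; P_out = τω = 33.6 × 118.9 = 3995 W
P_in = P_out / η = 3995 / 0.741 = 5391 W
I = P_in / (V·cosφ) = 5391 / (230 × 0.786) = 29.8 A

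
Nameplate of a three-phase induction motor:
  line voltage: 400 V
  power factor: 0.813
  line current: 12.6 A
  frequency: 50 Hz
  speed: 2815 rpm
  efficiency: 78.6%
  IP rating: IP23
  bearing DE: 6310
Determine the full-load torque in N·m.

18.9 N·m

P_in = √3·V·I·cosφ = 1.732 × 400 × 12.6 × 0.813 = 7097 W
P_out = η·P_in = 0.786 × 7097 = 5578 W
n = 2815 rpm
ω = 2π×2815/60 = 294.8 rad/s
τ = P_out/ω = 5578/294.8 = 18.9 N·m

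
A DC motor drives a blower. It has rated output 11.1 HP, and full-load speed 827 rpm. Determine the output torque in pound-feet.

P_out = 11.1 × 746 = 8281 W
ω = 2π × 827/60 = 86.6 rad/s
τ = P_out/ω = 8281/86.6 = 95.62 N·m
In lb·ft: 95.62/1.356 = 70.5 lb·ft

70.5 lb·ft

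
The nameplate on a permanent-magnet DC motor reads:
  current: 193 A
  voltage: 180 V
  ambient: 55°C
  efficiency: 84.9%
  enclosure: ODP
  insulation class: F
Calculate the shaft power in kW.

29.5 kW

P_in = V·I = 180 × 193 = 34740 W
P_out = η·P_in = 0.849 × 34740 = 29494 W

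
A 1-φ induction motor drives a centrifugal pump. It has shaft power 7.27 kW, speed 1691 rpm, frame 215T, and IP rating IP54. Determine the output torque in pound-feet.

30.3 lb·ft

ω = 2π × 1691/60 = 177.1 rad/s
τ = P/ω = 7270/177.1 = 41.05 N·m
In lb·ft: 41.05/1.356 = 30.3 lb·ft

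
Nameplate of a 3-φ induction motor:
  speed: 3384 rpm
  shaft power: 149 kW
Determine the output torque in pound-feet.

ω = 2π × 3384/60 = 354.4 rad/s
τ = P/ω = 149000/354.4 = 420.4 N·m
In lb·ft: 420.4/1.356 = 310 lb·ft

310 lb·ft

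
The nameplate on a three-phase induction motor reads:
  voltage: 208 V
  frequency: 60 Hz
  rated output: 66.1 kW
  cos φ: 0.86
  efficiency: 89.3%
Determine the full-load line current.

P_out = 66.1 kW = 66100 W
P_in = P_out / η = 66100 / 0.893 = 74020 W
I_L = P_in / (√3·V_L·cosφ) = 74020 / (1.732 × 208 × 0.86) = 239 A

239 A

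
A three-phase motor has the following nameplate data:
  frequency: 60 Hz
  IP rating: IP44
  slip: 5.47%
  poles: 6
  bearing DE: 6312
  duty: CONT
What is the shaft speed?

1134 rpm

n_s = 120f/p = 120×60/6 = 1200 rpm
n = n_s(1 − s) = 1200 × (1 − 0.0547) = 1134 rpm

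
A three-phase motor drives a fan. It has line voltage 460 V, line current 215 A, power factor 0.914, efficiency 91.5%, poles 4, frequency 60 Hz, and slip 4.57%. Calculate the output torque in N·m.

P_in = √3·V·I·cosφ = 1.732 × 460 × 215 × 0.914 = 156563 W
P_out = η·P_in = 0.915 × 156563 = 143255 W
n_s = 120×60/4 = 1800 rpm; n = 1800×(1−0.0457) = 1718 rpm
ω = 2π×1718/60 = 179.9 rad/s
τ = P_out/ω = 143255/179.9 = 796 N·m

796 N·m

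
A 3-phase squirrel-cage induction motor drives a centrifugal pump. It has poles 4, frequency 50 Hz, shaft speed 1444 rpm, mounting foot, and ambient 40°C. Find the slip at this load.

n_s = 120f/p = 120×50/4 = 1500 rpm
s = (n_s − n)/n_s = (1500 − 1444)/1500 = 0.0373

3.7 %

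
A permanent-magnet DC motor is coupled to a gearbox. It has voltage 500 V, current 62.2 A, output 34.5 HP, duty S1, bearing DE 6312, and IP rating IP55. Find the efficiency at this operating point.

P_out = 34.5 × 746 = 25737 W
P_in = V·I = 500 × 62.2 = 31100 W
η = P_out / P_in = 25737 / 31100 = 0.828 = 82.8%

82.8 %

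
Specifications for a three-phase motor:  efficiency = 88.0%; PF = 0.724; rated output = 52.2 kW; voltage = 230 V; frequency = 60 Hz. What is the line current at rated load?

206 A

P_out = 52.2 kW = 52200 W
P_in = P_out / η = 52200 / 0.880 = 59318 W
I_L = P_in / (√3·V_L·cosφ) = 59318 / (1.732 × 230 × 0.724) = 206 A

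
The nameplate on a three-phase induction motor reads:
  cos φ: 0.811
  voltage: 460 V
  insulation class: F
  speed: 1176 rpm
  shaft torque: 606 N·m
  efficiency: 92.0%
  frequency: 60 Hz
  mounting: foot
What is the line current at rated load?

126 A

ω = 2π×1176/60 = 123.2 rad/s; P_out = τω = 606 × 123.2 = 74659 W
P_in = P_out / η = 74659 / 0.920 = 81151 W
I_L = P_in / (√3·V_L·cosφ) = 81151 / (1.732 × 460 × 0.811) = 126 A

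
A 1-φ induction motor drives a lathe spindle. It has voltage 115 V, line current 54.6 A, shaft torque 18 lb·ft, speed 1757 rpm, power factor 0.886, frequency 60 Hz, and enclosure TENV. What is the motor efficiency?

80.7 %

τ = 18 lb·ft × 1.356 = 24.41 N·m
ω = 2π × 1757/60 = 184 rad/s; P_out = τω = 24.41 × 184 = 4491 W
P_in = V·I·cosφ = 115 × 54.6 × 0.886 = 5563 W
η = P_out / P_in = 4491 / 5563 = 0.807 = 80.7%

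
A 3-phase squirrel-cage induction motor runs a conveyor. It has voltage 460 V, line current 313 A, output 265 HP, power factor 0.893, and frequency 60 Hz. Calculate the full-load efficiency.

P_out = 265 × 746 = 197690 W
P_in = √3·V_L·I_L·cosφ = 1.732 × 460 × 313 × 0.893 = 222690 W
η = P_out / P_in = 197690 / 222690 = 0.888 = 88.8%

88.8 %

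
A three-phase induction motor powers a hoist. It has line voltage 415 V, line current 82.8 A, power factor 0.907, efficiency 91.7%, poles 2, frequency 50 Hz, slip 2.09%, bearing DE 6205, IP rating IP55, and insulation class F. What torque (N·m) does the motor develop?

161 N·m

P_in = √3·V·I·cosφ = 1.732 × 415 × 82.8 × 0.907 = 53980 W
P_out = η·P_in = 0.917 × 53980 = 49500 W
n_s = 120×50/2 = 3000 rpm; n = 3000×(1−0.0209) = 2937 rpm
ω = 2π×2937/60 = 307.6 rad/s
τ = P_out/ω = 49500/307.6 = 161 N·m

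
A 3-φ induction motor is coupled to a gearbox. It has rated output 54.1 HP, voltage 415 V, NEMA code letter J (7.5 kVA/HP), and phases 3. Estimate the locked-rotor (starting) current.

S_LR = 7.5 × 54.1 = 405.75 kVA
I_LR = S_LR/(√3·V_L) = 405750/(1.732×415) = 564 A

564 A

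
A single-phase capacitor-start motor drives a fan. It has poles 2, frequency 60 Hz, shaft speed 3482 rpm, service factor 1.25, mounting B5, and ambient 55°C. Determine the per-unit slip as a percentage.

n_s = 120f/p = 120×60/2 = 3600 rpm
s = (n_s − n)/n_s = (3600 − 3482)/3600 = 0.0328

3.28 %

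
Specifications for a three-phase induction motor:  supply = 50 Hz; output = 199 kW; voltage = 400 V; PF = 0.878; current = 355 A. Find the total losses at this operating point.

P_in = √3·V·I·cosφ = 1.732×400×355×0.878 = 215939 W
P_out = 199000 W
Losses = P_in − P_out = 215939 − 199000 = 16939 W

16900 W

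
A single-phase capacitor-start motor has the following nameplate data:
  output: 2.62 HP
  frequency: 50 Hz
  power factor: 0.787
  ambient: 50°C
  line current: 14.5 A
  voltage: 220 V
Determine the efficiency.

P_out = 2.62 × 746 = 1955 W
P_in = V·I·cosφ = 220 × 14.5 × 0.787 = 2511 W
η = P_out / P_in = 1955 / 2511 = 0.779 = 77.9%

77.9 %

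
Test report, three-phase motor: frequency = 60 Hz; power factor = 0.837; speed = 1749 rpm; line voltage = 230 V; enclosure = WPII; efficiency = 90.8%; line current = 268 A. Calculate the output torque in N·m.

443 N·m

P_in = √3·V·I·cosφ = 1.732 × 230 × 268 × 0.837 = 89359 W
P_out = η·P_in = 0.908 × 89359 = 81138 W
n = 1749 rpm
ω = 2π×1749/60 = 183.2 rad/s
τ = P_out/ω = 81138/183.2 = 443 N·m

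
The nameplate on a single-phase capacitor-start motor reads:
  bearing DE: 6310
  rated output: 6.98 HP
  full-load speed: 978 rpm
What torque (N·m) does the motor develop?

P_out = 6.98 × 746 = 5207 W
ω = 2π × 978/60 = 102.4 rad/s
τ = P_out/ω = 5207/102.4 = 50.8 N·m

50.8 N·m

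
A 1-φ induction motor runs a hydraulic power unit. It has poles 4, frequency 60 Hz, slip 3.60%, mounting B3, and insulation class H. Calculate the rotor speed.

n_s = 120f/p = 120×60/4 = 1800 rpm
n = n_s(1 − s) = 1800 × (1 − 0.036) = 1735 rpm

1735 rpm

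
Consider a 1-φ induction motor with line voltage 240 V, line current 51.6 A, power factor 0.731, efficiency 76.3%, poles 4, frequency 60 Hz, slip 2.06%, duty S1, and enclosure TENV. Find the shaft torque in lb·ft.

P_in = V·I·cosφ = 240 × 51.6 × 0.731 = 9053 W
P_out = η·P_in = 0.763 × 9053 = 6907 W
n_s = 120×60/4 = 1800 rpm; n = 1800×(1−0.0206) = 1763 rpm
ω = 2π×1763/60 = 184.6 rad/s
τ = P_out/ω = 6907/184.6 = 37.42 N·m
In lb·ft: 37.42/1.356 = 27.6 lb·ft

27.6 lb·ft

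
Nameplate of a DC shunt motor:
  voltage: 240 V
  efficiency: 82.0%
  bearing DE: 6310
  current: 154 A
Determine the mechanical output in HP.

40.6 HP

P_in = V·I = 240 × 154 = 36960 W
P_out = η·P_in = 0.82 × 36960 = 30307 W
= 30307/746 = 40.6 HP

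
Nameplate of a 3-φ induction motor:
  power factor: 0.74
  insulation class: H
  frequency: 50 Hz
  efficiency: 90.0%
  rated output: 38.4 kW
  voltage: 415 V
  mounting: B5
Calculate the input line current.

P_out = 38.4 kW = 38400 W
P_in = P_out / η = 38400 / 0.900 = 42667 W
I_L = P_in / (√3·V_L·cosφ) = 42667 / (1.732 × 415 × 0.74) = 80.2 A

80.2 A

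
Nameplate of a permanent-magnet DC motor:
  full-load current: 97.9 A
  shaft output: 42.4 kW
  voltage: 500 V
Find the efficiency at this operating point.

P_out = 42.4 kW = 42400 W
P_in = V·I = 500 × 97.9 = 48950 W
η = P_out / P_in = 42400 / 48950 = 0.866 = 86.6%

86.6 %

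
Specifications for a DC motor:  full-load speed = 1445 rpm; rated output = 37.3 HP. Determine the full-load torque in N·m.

P_out = 37.3 × 746 = 27826 W
ω = 2π × 1445/60 = 151.3 rad/s
τ = P_out/ω = 27826/151.3 = 184 N·m

184 N·m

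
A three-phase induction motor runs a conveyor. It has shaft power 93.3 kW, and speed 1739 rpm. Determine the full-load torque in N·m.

ω = 2π × 1739/60 = 182.1 rad/s
τ = P/ω = 93300/182.1 = 512 N·m

512 N·m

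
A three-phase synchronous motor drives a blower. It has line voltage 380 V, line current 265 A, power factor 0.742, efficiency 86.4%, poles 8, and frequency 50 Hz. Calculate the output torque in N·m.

1420 N·m

P_in = √3·V·I·cosφ = 1.732 × 380 × 265 × 0.742 = 129414 W
P_out = η·P_in = 0.864 × 129414 = 111814 W
n = n_s = 120×50/8 = 750 rpm (synchronous)
ω = 2π×750/60 = 78.54 rad/s
τ = P_out/ω = 111814/78.54 = 1420 N·m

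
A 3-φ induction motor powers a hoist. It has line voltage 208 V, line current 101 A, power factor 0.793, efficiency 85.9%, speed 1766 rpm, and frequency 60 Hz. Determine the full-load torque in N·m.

P_in = √3·V·I·cosφ = 1.732 × 208 × 101 × 0.793 = 28854 W
P_out = η·P_in = 0.859 × 28854 = 24786 W
n = 1766 rpm
ω = 2π×1766/60 = 184.9 rad/s
τ = P_out/ω = 24786/184.9 = 134 N·m

134 N·m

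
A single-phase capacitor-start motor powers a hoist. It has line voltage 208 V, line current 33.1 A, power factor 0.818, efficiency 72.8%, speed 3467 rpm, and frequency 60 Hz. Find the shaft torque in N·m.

11.3 N·m

P_in = V·I·cosφ = 208 × 33.1 × 0.818 = 5632 W
P_out = η·P_in = 0.728 × 5632 = 4100 W
n = 3467 rpm
ω = 2π×3467/60 = 363.1 rad/s
τ = P_out/ω = 4100/363.1 = 11.3 N·m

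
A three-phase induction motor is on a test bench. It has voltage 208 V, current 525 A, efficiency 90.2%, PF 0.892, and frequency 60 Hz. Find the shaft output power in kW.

P_in = √3·V·I·cosφ = 1.732 × 208 × 525 × 0.892 = 168708 W
P_out = η·P_in = 0.902 × 168708 = 152175 W

152 kW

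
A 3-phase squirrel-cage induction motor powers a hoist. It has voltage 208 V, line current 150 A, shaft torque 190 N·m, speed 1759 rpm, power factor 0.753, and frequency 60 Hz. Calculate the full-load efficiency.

86.0 %

ω = 2π × 1759/60 = 184.2 rad/s; P_out = τω = 190 × 184.2 = 34998 W
P_in = √3·V_L·I_L·cosφ = 1.732 × 208 × 150 × 0.753 = 40691 W
η = P_out / P_in = 34998 / 40691 = 0.860 = 86.0%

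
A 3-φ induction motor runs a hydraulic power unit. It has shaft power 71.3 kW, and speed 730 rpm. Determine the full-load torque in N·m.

933 N·m

ω = 2π × 730/60 = 76.45 rad/s
τ = P/ω = 71300/76.45 = 933 N·m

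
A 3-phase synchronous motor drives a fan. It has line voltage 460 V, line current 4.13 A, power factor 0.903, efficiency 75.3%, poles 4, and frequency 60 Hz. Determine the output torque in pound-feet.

8.75 lb·ft

P_in = √3·V·I·cosφ = 1.732 × 460 × 4.13 × 0.903 = 2971 W
P_out = η·P_in = 0.753 × 2971 = 2237 W
n = n_s = 120×60/4 = 1800 rpm (synchronous)
ω = 2π×1800/60 = 188.5 rad/s
τ = P_out/ω = 2237/188.5 = 11.87 N·m
In lb·ft: 11.87/1.356 = 8.75 lb·ft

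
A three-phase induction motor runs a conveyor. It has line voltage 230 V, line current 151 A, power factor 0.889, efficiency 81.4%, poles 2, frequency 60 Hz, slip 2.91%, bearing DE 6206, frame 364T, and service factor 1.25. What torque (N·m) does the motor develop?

119 N·m

P_in = √3·V·I·cosφ = 1.732 × 230 × 151 × 0.889 = 53475 W
P_out = η·P_in = 0.814 × 53475 = 43529 W
n_s = 120×60/2 = 3600 rpm; n = 3600×(1−0.0291) = 3495 rpm
ω = 2π×3495/60 = 366 rad/s
τ = P_out/ω = 43529/366 = 119 N·m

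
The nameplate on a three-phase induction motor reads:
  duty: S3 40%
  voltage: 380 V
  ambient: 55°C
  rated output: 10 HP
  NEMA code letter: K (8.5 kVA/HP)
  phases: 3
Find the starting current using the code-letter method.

S_LR = 8.5 × 10 = 85 kVA
I_LR = S_LR/(√3·V_L) = 85000/(1.732×380) = 129 A

129 A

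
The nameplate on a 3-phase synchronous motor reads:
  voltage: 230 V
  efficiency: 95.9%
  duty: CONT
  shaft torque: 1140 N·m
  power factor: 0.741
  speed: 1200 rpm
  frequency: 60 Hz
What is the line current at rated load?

ω = 2π×1200/60 = 125.7 rad/s; P_out = τω = 1140 × 125.7 = 143298 W
P_in = P_out / η = 143298 / 0.959 = 149424 W
I_L = P_in / (√3·V_L·cosφ) = 149424 / (1.732 × 230 × 0.741) = 506 A

506 A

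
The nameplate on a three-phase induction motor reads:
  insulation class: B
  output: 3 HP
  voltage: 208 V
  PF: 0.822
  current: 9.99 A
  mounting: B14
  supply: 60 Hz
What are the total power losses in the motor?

720 W

P_in = √3·V·I·cosφ = 1.732×208×9.99×0.822 = 2958 W
P_out = 3×746 = 2238 W
Losses = P_in − P_out = 2958 − 2238 = 720 W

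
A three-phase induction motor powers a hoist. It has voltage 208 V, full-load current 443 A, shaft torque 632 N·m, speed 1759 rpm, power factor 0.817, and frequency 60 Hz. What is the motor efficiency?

ω = 2π × 1759/60 = 184.2 rad/s; P_out = τω = 632 × 184.2 = 116414 W
P_in = √3·V_L·I_L·cosφ = 1.732 × 208 × 443 × 0.817 = 130388 W
η = P_out / P_in = 116414 / 130388 = 0.893 = 89.3%

89.3 %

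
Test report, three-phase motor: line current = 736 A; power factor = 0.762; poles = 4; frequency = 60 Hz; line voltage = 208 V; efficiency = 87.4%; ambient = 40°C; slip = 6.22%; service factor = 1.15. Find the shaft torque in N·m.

999 N·m

P_in = √3·V·I·cosφ = 1.732 × 208 × 736 × 0.762 = 202043 W
P_out = η·P_in = 0.874 × 202043 = 176586 W
n_s = 120×60/4 = 1800 rpm; n = 1800×(1−0.0622) = 1688 rpm
ω = 2π×1688/60 = 176.8 rad/s
τ = P_out/ω = 176586/176.8 = 999 N·m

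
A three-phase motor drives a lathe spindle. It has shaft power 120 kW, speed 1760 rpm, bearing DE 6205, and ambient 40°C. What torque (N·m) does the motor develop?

ω = 2π × 1760/60 = 184.3 rad/s
τ = P/ω = 120000/184.3 = 651 N·m

651 N·m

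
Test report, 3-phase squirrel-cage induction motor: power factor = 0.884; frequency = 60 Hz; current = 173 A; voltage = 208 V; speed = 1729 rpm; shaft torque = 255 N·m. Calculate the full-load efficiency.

ω = 2π × 1729/60 = 181.1 rad/s; P_out = τω = 255 × 181.1 = 46181 W
P_in = √3·V_L·I_L·cosφ = 1.732 × 208 × 173 × 0.884 = 55095 W
η = P_out / P_in = 46181 / 55095 = 0.838 = 83.8%

83.8 %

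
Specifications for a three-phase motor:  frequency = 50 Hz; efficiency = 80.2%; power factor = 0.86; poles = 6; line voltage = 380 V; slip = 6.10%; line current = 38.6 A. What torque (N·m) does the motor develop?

P_in = √3·V·I·cosφ = 1.732 × 380 × 38.6 × 0.86 = 21848 W
P_out = η·P_in = 0.802 × 21848 = 17522 W
n_s = 120×50/6 = 1000 rpm; n = 1000×(1−0.061) = 939 rpm
ω = 2π×939/60 = 98.33 rad/s
τ = P_out/ω = 17522/98.33 = 178 N·m

178 N·m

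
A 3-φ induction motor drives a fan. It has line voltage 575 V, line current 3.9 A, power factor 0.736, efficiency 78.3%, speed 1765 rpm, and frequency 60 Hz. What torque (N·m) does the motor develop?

P_in = √3·V·I·cosφ = 1.732 × 575 × 3.9 × 0.736 = 2859 W
P_out = η·P_in = 0.783 × 2859 = 2239 W
n = 1765 rpm
ω = 2π×1765/60 = 184.8 rad/s
τ = P_out/ω = 2239/184.8 = 12.1 N·m

12.1 N·m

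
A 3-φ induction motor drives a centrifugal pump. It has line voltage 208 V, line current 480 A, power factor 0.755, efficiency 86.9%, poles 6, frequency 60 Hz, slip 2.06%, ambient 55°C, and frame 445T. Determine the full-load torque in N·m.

922 N·m

P_in = √3·V·I·cosφ = 1.732 × 208 × 480 × 0.755 = 130557 W
P_out = η·P_in = 0.869 × 130557 = 113454 W
n_s = 120×60/6 = 1200 rpm; n = 1200×(1−0.0206) = 1175 rpm
ω = 2π×1175/60 = 123 rad/s
τ = P_out/ω = 113454/123 = 922 N·m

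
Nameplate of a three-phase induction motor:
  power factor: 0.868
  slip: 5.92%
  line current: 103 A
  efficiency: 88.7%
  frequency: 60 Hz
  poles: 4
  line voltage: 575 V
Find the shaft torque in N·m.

445 N·m

P_in = √3·V·I·cosφ = 1.732 × 575 × 103 × 0.868 = 89037 W
P_out = η·P_in = 0.887 × 89037 = 78976 W
n_s = 120×60/4 = 1800 rpm; n = 1800×(1−0.0592) = 1693 rpm
ω = 2π×1693/60 = 177.3 rad/s
τ = P_out/ω = 78976/177.3 = 445 N·m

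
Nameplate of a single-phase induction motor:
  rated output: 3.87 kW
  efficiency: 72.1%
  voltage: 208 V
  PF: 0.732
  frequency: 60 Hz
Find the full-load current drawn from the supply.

P_out = 3.87 kW = 3870 W
P_in = P_out / η = 3870 / 0.721 = 5368 W
I = P_in / (V·cosφ) = 5368 / (208 × 0.732) = 35.3 A

35.3 A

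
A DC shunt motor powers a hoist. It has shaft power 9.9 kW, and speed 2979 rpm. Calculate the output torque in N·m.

31.7 N·m

ω = 2π × 2979/60 = 312 rad/s
τ = P/ω = 9900/312 = 31.7 N·m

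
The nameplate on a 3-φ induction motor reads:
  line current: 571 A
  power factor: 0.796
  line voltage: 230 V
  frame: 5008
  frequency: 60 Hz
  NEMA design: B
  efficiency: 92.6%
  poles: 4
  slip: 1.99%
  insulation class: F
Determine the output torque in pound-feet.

P_in = √3·V·I·cosφ = 1.732 × 230 × 571 × 0.796 = 181061 W
P_out = η·P_in = 0.926 × 181061 = 167662 W
n_s = 120×60/4 = 1800 rpm; n = 1800×(1−0.0199) = 1764 rpm
ω = 2π×1764/60 = 184.7 rad/s
τ = P_out/ω = 167662/184.7 = 907.8 N·m
In lb·ft: 907.8/1.356 = 669 lb·ft

669 lb·ft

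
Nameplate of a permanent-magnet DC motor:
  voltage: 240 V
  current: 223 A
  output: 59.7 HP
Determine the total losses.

8.98 kW

P_in = V·I = 240×223 = 53520 W
P_out = 59.7×746 = 44536 W
Losses = P_in − P_out = 53520 − 44536 = 8984 W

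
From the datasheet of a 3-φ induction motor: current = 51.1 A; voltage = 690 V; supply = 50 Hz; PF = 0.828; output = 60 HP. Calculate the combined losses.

P_in = √3·V·I·cosφ = 1.732×690×51.1×0.828 = 50565 W
P_out = 60×746 = 44760 W
Losses = P_in − P_out = 50565 − 44760 = 5805 W

5810 W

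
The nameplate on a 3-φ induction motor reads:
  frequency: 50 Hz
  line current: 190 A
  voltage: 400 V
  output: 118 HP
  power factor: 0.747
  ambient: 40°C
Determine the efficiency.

89.5 %

P_out = 118 × 746 = 88028 W
P_in = √3·V_L·I_L·cosφ = 1.732 × 400 × 190 × 0.747 = 98329 W
η = P_out / P_in = 88028 / 98329 = 0.895 = 89.5%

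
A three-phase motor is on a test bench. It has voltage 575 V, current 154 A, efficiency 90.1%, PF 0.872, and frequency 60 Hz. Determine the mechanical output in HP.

P_in = √3·V·I·cosφ = 1.732 × 575 × 154 × 0.872 = 133737 W
P_out = η·P_in = 0.901 × 133737 = 120497 W
= 120497/746 = 162 HP

162 HP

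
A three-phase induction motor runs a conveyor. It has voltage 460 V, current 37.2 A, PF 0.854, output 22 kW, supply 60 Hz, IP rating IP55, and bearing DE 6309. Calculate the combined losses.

P_in = √3·V·I·cosφ = 1.732×460×37.2×0.854 = 25311 W
P_out = 22000 W
Losses = P_in − P_out = 25311 − 22000 = 3311 W

3.31 kW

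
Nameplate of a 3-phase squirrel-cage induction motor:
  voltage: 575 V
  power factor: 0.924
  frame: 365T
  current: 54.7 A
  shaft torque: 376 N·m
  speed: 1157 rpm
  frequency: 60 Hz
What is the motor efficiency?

90.5 %

ω = 2π × 1157/60 = 121.2 rad/s; P_out = τω = 376 × 121.2 = 45571 W
P_in = √3·V_L·I_L·cosφ = 1.732 × 575 × 54.7 × 0.924 = 50336 W
η = P_out / P_in = 45571 / 50336 = 0.905 = 90.5%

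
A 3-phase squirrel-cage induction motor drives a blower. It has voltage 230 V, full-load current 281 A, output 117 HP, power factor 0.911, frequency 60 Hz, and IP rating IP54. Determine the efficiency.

P_out = 117 × 746 = 87282 W
P_in = √3·V_L·I_L·cosφ = 1.732 × 230 × 281 × 0.911 = 101977 W
η = P_out / P_in = 87282 / 101977 = 0.856 = 85.6%

85.6 %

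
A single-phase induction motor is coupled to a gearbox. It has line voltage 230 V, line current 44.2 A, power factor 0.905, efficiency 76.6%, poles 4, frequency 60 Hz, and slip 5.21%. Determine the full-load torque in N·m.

39.4 N·m

P_in = V·I·cosφ = 230 × 44.2 × 0.905 = 9200 W
P_out = η·P_in = 0.766 × 9200 = 7047 W
n_s = 120×60/4 = 1800 rpm; n = 1800×(1−0.0521) = 1706 rpm
ω = 2π×1706/60 = 178.7 rad/s
τ = P_out/ω = 7047/178.7 = 39.4 N·m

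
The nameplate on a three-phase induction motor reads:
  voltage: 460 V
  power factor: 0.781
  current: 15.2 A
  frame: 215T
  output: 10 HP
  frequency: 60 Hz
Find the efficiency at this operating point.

78.9 %

P_out = 10 × 746 = 7460 W
P_in = √3·V_L·I_L·cosφ = 1.732 × 460 × 15.2 × 0.781 = 9458 W
η = P_out / P_in = 7460 / 9458 = 0.789 = 78.9%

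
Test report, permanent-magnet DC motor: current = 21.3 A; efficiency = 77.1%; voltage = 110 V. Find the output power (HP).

2.42 HP

P_in = V·I = 110 × 21.3 = 2343 W
P_out = η·P_in = 0.771 × 2343 = 1806 W
= 1806/746 = 2.42 HP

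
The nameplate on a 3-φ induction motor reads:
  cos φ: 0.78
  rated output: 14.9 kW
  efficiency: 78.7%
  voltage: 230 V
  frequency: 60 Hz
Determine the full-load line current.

P_out = 14.9 kW = 14900 W
P_in = P_out / η = 14900 / 0.787 = 18933 W
I_L = P_in / (√3·V_L·cosφ) = 18933 / (1.732 × 230 × 0.78) = 60.9 A

60.9 A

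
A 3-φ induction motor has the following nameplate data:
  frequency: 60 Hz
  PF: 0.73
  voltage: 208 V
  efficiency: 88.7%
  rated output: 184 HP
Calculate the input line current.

588 A

P_out = 184 × 746 = 137264 W
P_in = P_out / η = 137264 / 0.887 = 154751 W
I_L = P_in / (√3·V_L·cosφ) = 154751 / (1.732 × 208 × 0.73) = 588 A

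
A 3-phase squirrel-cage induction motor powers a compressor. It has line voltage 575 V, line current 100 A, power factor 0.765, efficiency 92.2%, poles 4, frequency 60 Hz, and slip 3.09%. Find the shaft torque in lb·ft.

284 lb·ft

P_in = √3·V·I·cosφ = 1.732 × 575 × 100 × 0.765 = 76186 W
P_out = η·P_in = 0.922 × 76186 = 70243 W
n_s = 120×60/4 = 1800 rpm; n = 1800×(1−0.0309) = 1744 rpm
ω = 2π×1744/60 = 182.6 rad/s
τ = P_out/ω = 70243/182.6 = 384.7 N·m
In lb·ft: 384.7/1.356 = 284 lb·ft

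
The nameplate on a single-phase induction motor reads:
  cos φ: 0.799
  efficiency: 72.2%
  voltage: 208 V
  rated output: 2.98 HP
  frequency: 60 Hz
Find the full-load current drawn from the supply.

18.5 A

P_out = 2.98 × 746 = 2223 W
P_in = P_out / η = 2223 / 0.722 = 3079 W
I = P_in / (V·cosφ) = 3079 / (208 × 0.799) = 18.5 A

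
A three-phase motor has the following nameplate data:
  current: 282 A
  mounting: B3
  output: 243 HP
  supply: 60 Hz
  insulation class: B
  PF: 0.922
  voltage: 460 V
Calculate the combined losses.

P_in = √3·V·I·cosφ = 1.732×460×282×0.922 = 207150 W
P_out = 243×746 = 181278 W
Losses = P_in − P_out = 207150 − 181278 = 25872 W

25.9 kW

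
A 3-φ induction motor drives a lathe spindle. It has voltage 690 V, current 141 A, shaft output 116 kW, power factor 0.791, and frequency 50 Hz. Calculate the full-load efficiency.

87.0 %

P_out = 116 kW = 116000 W
P_in = √3·V_L·I_L·cosφ = 1.732 × 690 × 141 × 0.791 = 133288 W
η = P_out / P_in = 116000 / 133288 = 0.870 = 87.0%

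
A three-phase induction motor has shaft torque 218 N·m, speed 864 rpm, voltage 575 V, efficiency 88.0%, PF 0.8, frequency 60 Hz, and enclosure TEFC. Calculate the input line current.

28.1 A

ω = 2π×864/60 = 90.48 rad/s; P_out = τω = 218 × 90.48 = 19725 W
P_in = P_out / η = 19725 / 0.880 = 22415 W
I_L = P_in / (√3·V_L·cosφ) = 22415 / (1.732 × 575 × 0.8) = 28.1 A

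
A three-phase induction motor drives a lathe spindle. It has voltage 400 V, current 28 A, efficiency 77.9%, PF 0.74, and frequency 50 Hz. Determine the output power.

P_in = √3·V·I·cosφ = 1.732 × 400 × 28 × 0.74 = 14355 W
P_out = η·P_in = 0.779 × 14355 = 11183 W

11.2 kW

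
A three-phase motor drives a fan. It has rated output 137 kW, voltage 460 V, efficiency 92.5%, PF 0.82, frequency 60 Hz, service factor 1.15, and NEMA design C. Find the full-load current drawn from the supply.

P_out = 137 kW = 137000 W
P_in = P_out / η = 137000 / 0.925 = 148108 W
I_L = P_in / (√3·V_L·cosφ) = 148108 / (1.732 × 460 × 0.82) = 227 A

227 A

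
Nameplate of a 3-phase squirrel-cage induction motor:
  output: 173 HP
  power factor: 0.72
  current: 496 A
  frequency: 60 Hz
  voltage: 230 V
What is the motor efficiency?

90.7 %

P_out = 173 × 746 = 129058 W
P_in = √3·V_L·I_L·cosφ = 1.732 × 230 × 496 × 0.72 = 142262 W
η = P_out / P_in = 129058 / 142262 = 0.907 = 90.7%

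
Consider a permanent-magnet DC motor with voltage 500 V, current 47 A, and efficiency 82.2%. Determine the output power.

19.3 kW

P_in = V·I = 500 × 47 = 23500 W
P_out = η·P_in = 0.822 × 23500 = 19317 W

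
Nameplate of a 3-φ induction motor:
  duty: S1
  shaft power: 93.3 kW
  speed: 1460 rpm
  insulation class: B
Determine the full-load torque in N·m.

610 N·m

ω = 2π × 1460/60 = 152.9 rad/s
τ = P/ω = 93300/152.9 = 610 N·m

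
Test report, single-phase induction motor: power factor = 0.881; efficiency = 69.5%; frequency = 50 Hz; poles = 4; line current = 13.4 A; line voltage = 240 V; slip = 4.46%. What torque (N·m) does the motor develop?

13.1 N·m

P_in = V·I·cosφ = 240 × 13.4 × 0.881 = 2833 W
P_out = η·P_in = 0.695 × 2833 = 1969 W
n_s = 120×50/4 = 1500 rpm; n = 1500×(1−0.0446) = 1433 rpm
ω = 2π×1433/60 = 150.1 rad/s
τ = P_out/ω = 1969/150.1 = 13.1 N·m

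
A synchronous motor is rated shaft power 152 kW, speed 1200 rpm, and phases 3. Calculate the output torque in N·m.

1210 N·m

ω = 2π × 1200/60 = 125.7 rad/s
τ = P/ω = 152000/125.7 = 1210 N·m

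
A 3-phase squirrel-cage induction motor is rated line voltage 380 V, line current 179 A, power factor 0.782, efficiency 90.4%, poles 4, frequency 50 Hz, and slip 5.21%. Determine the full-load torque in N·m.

P_in = √3·V·I·cosφ = 1.732 × 380 × 179 × 0.782 = 92128 W
P_out = η·P_in = 0.904 × 92128 = 83284 W
n_s = 120×50/4 = 1500 rpm; n = 1500×(1−0.0521) = 1422 rpm
ω = 2π×1422/60 = 148.9 rad/s
τ = P_out/ω = 83284/148.9 = 559 N·m

559 N·m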